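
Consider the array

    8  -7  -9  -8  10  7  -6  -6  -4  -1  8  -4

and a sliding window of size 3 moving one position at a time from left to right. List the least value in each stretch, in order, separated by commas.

-9, -9, -9, -8, -6, -6, -6, -6, -4, -4

(8, -7, -9) → min -9
(-7, -9, -8) → min -9
(-9, -8, 10) → min -9
(-8, 10, 7) → min -8
(10, 7, -6) → min -6
(7, -6, -6) → min -6
(-6, -6, -4) → min -6
(-6, -4, -1) → min -6
(-4, -1, 8) → min -4
(-1, 8, -4) → min -4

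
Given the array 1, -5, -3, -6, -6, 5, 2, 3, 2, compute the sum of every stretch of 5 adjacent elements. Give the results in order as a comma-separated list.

-19, -15, -8, -2, 6

Sliding a size-5 window across the 9 values:
(1, -5, -3, -6, -6) → sum -19
(-5, -3, -6, -6, 5) → sum -15
(-3, -6, -6, 5, 2) → sum -8
(-6, -6, 5, 2, 3) → sum -2
(-6, 5, 2, 3, 2) → sum 6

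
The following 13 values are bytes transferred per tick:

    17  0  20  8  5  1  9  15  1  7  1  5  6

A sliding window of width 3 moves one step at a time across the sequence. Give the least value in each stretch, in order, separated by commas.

Sliding a size-3 window across the 13 values:
17 0 20 → min 0
0 20 8 → min 0
20 8 5 → min 5
8 5 1 → min 1
5 1 9 → min 1
1 9 15 → min 1
9 15 1 → min 1
15 1 7 → min 1
1 7 1 → min 1
7 1 5 → min 1
1 5 6 → min 1

0, 0, 5, 1, 1, 1, 1, 1, 1, 1, 1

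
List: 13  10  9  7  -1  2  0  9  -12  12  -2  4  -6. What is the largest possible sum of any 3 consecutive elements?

32

(13, 10, 9) → sum 32
(10, 9, 7) → sum 26
(9, 7, -1) → sum 15
(7, -1, 2) → sum 8
(-1, 2, 0) → sum 1
(2, 0, 9) → sum 11
(0, 9, -12) → sum -3
(9, -12, 12) → sum 9
(-12, 12, -2) → sum -2
(12, -2, 4) → sum 14
(-2, 4, -6) → sum -4
Largest of these is 32.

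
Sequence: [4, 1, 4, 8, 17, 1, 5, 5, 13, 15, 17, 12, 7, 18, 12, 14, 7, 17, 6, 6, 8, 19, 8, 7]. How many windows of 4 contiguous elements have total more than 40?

4 1 4 8 → sum 17
1 4 8 17 → sum 30
4 8 17 1 → sum 30
8 17 1 5 → sum 31
17 1 5 5 → sum 28
1 5 5 13 → sum 24
5 5 13 15 → sum 38
5 13 15 17 → sum 50  > 40 ✓
13 15 17 12 → sum 57  > 40 ✓
15 17 12 7 → sum 51  > 40 ✓
17 12 7 18 → sum 54  > 40 ✓
12 7 18 12 → sum 49  > 40 ✓
7 18 12 14 → sum 51  > 40 ✓
18 12 14 7 → sum 51  > 40 ✓
12 14 7 17 → sum 50  > 40 ✓
14 7 17 6 → sum 44  > 40 ✓
7 17 6 6 → sum 36
17 6 6 8 → sum 37
6 6 8 19 → sum 39
6 8 19 8 → sum 41  > 40 ✓
8 19 8 7 → sum 42  > 40 ✓
11 windows satisfy the condition.

11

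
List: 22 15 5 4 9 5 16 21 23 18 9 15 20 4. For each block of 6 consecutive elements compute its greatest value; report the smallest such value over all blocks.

16

Window maxs for each of the 9 positions:
[22, 15, 5, 4, 9, 5] → max 22
[15, 5, 4, 9, 5, 16] → max 16
[5, 4, 9, 5, 16, 21] → max 21
[4, 9, 5, 16, 21, 23] → max 23
[9, 5, 16, 21, 23, 18] → max 23
[5, 16, 21, 23, 18, 9] → max 23
[16, 21, 23, 18, 9, 15] → max 23
[21, 23, 18, 9, 15, 20] → max 23
[23, 18, 9, 15, 20, 4] → max 23
Smallest of these is 16.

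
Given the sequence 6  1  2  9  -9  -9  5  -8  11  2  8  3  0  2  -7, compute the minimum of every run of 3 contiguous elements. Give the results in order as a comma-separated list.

1, 1, -9, -9, -9, -9, -8, -8, 2, 2, 0, 0, -7

(6, 1, 2) → min 1
(1, 2, 9) → min 1
(2, 9, -9) → min -9
(9, -9, -9) → min -9
(-9, -9, 5) → min -9
(-9, 5, -8) → min -9
(5, -8, 11) → min -8
(-8, 11, 2) → min -8
(11, 2, 8) → min 2
(2, 8, 3) → min 2
(8, 3, 0) → min 0
(3, 0, 2) → min 0
(0, 2, -7) → min -7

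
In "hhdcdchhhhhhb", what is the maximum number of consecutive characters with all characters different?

add h: [h] len 1
add h (repeat h, move left end past it): [h] len 1
add d: [h, d] len 2
add c: [h, d, c] len 3
add d (repeat d, move left end past it): [c, d] len 2
add c (repeat c, move left end past it): [d, c] len 2
add h: [d, c, h] len 3
add h (repeat h, move left end past it): [h] len 1
add h (repeat h, move left end past it): [h] len 1
add h (repeat h, move left end past it): [h] len 1
add h (repeat h, move left end past it): [h] len 1
add h (repeat h, move left end past it): [h] len 1
add b: [h, b] len 2
Longest all-distinct length: 3.

3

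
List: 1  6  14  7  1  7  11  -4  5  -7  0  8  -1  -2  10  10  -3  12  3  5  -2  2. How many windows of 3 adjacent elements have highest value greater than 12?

[1, 6, 14] → max 14  > 12 ✓
[6, 14, 7] → max 14  > 12 ✓
[14, 7, 1] → max 14  > 12 ✓
[7, 1, 7] → max 7
[1, 7, 11] → max 11
[7, 11, -4] → max 11
[11, -4, 5] → max 11
[-4, 5, -7] → max 5
[5, -7, 0] → max 5
[-7, 0, 8] → max 8
[0, 8, -1] → max 8
[8, -1, -2] → max 8
[-1, -2, 10] → max 10
[-2, 10, 10] → max 10
[10, 10, -3] → max 10
[10, -3, 12] → max 12
[-3, 12, 3] → max 12
[12, 3, 5] → max 12
[3, 5, -2] → max 5
[5, -2, 2] → max 5
3 windows satisfy the condition.

3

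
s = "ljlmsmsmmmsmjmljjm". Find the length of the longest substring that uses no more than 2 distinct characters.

9

[l] 1 distinct, len 1
[l, j] 2 distinct, len 2
[l, j, l] 2 distinct, len 3
[l, m] 2 distinct, len 2
[m, s] 2 distinct, len 2
[m, s, m] 2 distinct, len 3
[m, s, m, s] 2 distinct, len 4
[m, s, m, s, m] 2 distinct, len 5
[m, s, m, s, m, m] 2 distinct, len 6
[m, s, m, s, m, m, m] 2 distinct, len 7
[m, s, m, s, m, m, m, s] 2 distinct, len 8
[m, s, m, s, m, m, m, s, m] 2 distinct, len 9
[m, j] 2 distinct, len 2
[m, j, m] 2 distinct, len 3
[m, l] 2 distinct, len 2
[l, j] 2 distinct, len 2
[l, j, j] 2 distinct, len 3
[j, j, m] 2 distinct, len 3
Longest length with ≤2 distinct: 9.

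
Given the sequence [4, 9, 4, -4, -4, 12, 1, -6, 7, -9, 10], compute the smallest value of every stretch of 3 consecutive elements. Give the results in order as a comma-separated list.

4, -4, -4, -4, -4, -6, -6, -9, -9

[4, 9, 4] → min 4
[9, 4, -4] → min -4
[4, -4, -4] → min -4
[-4, -4, 12] → min -4
[-4, 12, 1] → min -4
[12, 1, -6] → min -6
[1, -6, 7] → min -6
[-6, 7, -9] → min -9
[7, -9, 10] → min -9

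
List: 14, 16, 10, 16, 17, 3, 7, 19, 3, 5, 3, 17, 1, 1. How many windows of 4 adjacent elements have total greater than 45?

4

14 16 10 16 → sum 56  > 45 ✓
16 10 16 17 → sum 59  > 45 ✓
10 16 17 3 → sum 46  > 45 ✓
16 17 3 7 → sum 43
17 3 7 19 → sum 46  > 45 ✓
3 7 19 3 → sum 32
7 19 3 5 → sum 34
19 3 5 3 → sum 30
3 5 3 17 → sum 28
5 3 17 1 → sum 26
3 17 1 1 → sum 22
4 windows satisfy the condition.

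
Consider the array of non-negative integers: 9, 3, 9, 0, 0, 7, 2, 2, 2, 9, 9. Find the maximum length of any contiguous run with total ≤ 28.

Extend to the right; shrink from the left whenever the sum exceeds 28:
→ 9: sum 9, len 1
→ 3: sum 12, len 2
→ 9: sum 21, len 3
→ 0: sum 21, len 4
→ 0: sum 21, len 5
→ 7: sum 28, len 6
→ 2 (dropped 9): sum 21, len 6
→ 2: sum 23, len 7
→ 2: sum 25, len 8
→ 9 (dropped 3, 9): sum 22, len 7
→ 9 (dropped 0, 0, 7): sum 24, len 5
Longest length seen: 8.

8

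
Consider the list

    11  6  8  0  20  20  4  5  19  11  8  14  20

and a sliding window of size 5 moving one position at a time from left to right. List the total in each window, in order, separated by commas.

45, 54, 52, 49, 68, 59, 47, 57, 72

Sliding a size-5 window across the 13 values:
(11, 6, 8, 0, 20) → sum 45
(6, 8, 0, 20, 20) → sum 54
(8, 0, 20, 20, 4) → sum 52
(0, 20, 20, 4, 5) → sum 49
(20, 20, 4, 5, 19) → sum 68
(20, 4, 5, 19, 11) → sum 59
(4, 5, 19, 11, 8) → sum 47
(5, 19, 11, 8, 14) → sum 57
(19, 11, 8, 14, 20) → sum 72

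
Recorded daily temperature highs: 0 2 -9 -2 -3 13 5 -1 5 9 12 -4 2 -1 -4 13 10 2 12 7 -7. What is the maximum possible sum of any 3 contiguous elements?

Each size-3 window and its sum:
[0, 2, -9] → sum -7
[2, -9, -2] → sum -9
[-9, -2, -3] → sum -14
[-2, -3, 13] → sum 8
[-3, 13, 5] → sum 15
[13, 5, -1] → sum 17
[5, -1, 5] → sum 9
[-1, 5, 9] → sum 13
[5, 9, 12] → sum 26
[9, 12, -4] → sum 17
[12, -4, 2] → sum 10
[-4, 2, -1] → sum -3
[2, -1, -4] → sum -3
[-1, -4, 13] → sum 8
[-4, 13, 10] → sum 19
[13, 10, 2] → sum 25
[10, 2, 12] → sum 24
[2, 12, 7] → sum 21
[12, 7, -7] → sum 12
Maximum of these is 26.

26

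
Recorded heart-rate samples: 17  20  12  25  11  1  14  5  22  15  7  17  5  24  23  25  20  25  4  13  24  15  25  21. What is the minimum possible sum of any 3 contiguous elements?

20

Each size-3 window and its sum:
(17, 20, 12) → sum 49
(20, 12, 25) → sum 57
(12, 25, 11) → sum 48
(25, 11, 1) → sum 37
(11, 1, 14) → sum 26
(1, 14, 5) → sum 20
(14, 5, 22) → sum 41
(5, 22, 15) → sum 42
(22, 15, 7) → sum 44
(15, 7, 17) → sum 39
(7, 17, 5) → sum 29
(17, 5, 24) → sum 46
(5, 24, 23) → sum 52
(24, 23, 25) → sum 72
(23, 25, 20) → sum 68
(25, 20, 25) → sum 70
(20, 25, 4) → sum 49
(25, 4, 13) → sum 42
(4, 13, 24) → sum 41
(13, 24, 15) → sum 52
(24, 15, 25) → sum 64
(15, 25, 21) → sum 61
Minimum of these is 20.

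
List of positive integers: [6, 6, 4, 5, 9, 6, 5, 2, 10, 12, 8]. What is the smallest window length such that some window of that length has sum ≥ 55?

Extend right; whenever the sum reaches 55, record the length and shrink from the left:
add 6: running sum 6 < 55
add 6: running sum 12 < 55
add 4: running sum 16 < 55
add 5: running sum 21 < 55
add 9: running sum 30 < 55
add 6: running sum 36 < 55
add 5: running sum 41 < 55
add 2: running sum 43 < 55
add 10: running sum 53 < 55
add 12: shortest ending here [6, 4, 5, 9, 6, 5, 2, 10, 12] sum 59, len 9
add 8: shortest ending here [5, 9, 6, 5, 2, 10, 12, 8] sum 57, len 8
Shortest qualifying length: 8.

8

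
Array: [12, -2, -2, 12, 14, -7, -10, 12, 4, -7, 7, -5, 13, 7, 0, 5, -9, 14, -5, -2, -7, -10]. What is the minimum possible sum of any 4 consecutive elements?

-24

[12, -2, -2, 12] → sum 20
[-2, -2, 12, 14] → sum 22
[-2, 12, 14, -7] → sum 17
[12, 14, -7, -10] → sum 9
[14, -7, -10, 12] → sum 9
[-7, -10, 12, 4] → sum -1
[-10, 12, 4, -7] → sum -1
[12, 4, -7, 7] → sum 16
[4, -7, 7, -5] → sum -1
[-7, 7, -5, 13] → sum 8
[7, -5, 13, 7] → sum 22
[-5, 13, 7, 0] → sum 15
[13, 7, 0, 5] → sum 25
[7, 0, 5, -9] → sum 3
[0, 5, -9, 14] → sum 10
[5, -9, 14, -5] → sum 5
[-9, 14, -5, -2] → sum -2
[14, -5, -2, -7] → sum 0
[-5, -2, -7, -10] → sum -24
Minimum of these is -24.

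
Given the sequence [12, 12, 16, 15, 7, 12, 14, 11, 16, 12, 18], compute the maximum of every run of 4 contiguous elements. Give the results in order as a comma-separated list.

16, 16, 16, 15, 14, 16, 16, 18

Sliding a size-4 window across the 11 values:
(12, 12, 16, 15) → max 16
(12, 16, 15, 7) → max 16
(16, 15, 7, 12) → max 16
(15, 7, 12, 14) → max 15
(7, 12, 14, 11) → max 14
(12, 14, 11, 16) → max 16
(14, 11, 16, 12) → max 16
(11, 16, 12, 18) → max 18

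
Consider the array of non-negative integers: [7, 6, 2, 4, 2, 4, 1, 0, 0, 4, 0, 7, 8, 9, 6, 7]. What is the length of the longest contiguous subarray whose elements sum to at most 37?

12

add 7: [7] sum 7, len 1
add 6: [7, 6] sum 13, len 2
add 2: [7, 6, 2] sum 15, len 3
add 4: [7, 6, 2, 4] sum 19, len 4
add 2: [7, 6, 2, 4, 2] sum 21, len 5
add 4: [7, 6, 2, 4, 2, 4] sum 25, len 6
add 1: [7, 6, 2, 4, 2, 4, 1] sum 26, len 7
add 0: [7, 6, 2, 4, 2, 4, 1, 0] sum 26, len 8
add 0: [7, 6, 2, 4, 2, 4, 1, 0, 0] sum 26, len 9
add 4: [7, 6, 2, 4, 2, 4, 1, 0, 0, 4] sum 30, len 10
add 0: [7, 6, 2, 4, 2, 4, 1, 0, 0, 4, 0] sum 30, len 11
add 7: [7, 6, 2, 4, 2, 4, 1, 0, 0, 4, 0, 7] sum 37, len 12
add 8: [2, 4, 2, 4, 1, 0, 0, 4, 0, 7, 8] sum 32, len 11
add 9: [2, 4, 1, 0, 0, 4, 0, 7, 8, 9] sum 35, len 10
add 6: [1, 0, 0, 4, 0, 7, 8, 9, 6] sum 35, len 9
add 7: [0, 7, 8, 9, 6, 7] sum 37, len 6
Longest length seen: 12.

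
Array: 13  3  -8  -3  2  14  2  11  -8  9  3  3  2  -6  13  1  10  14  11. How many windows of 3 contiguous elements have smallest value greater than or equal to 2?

5

(13, 3, -8) → min -8
(3, -8, -3) → min -8
(-8, -3, 2) → min -8
(-3, 2, 14) → min -3
(2, 14, 2) → min 2  ≥ 2 ✓
(14, 2, 11) → min 2  ≥ 2 ✓
(2, 11, -8) → min -8
(11, -8, 9) → min -8
(-8, 9, 3) → min -8
(9, 3, 3) → min 3  ≥ 2 ✓
(3, 3, 2) → min 2  ≥ 2 ✓
(3, 2, -6) → min -6
(2, -6, 13) → min -6
(-6, 13, 1) → min -6
(13, 1, 10) → min 1
(1, 10, 14) → min 1
(10, 14, 11) → min 10  ≥ 2 ✓
5 windows satisfy the condition.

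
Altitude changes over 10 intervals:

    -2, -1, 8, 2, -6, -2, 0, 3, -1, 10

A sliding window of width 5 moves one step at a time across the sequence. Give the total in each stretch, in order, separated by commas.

[-2, -1, 8, 2, -6] → sum 1
[-1, 8, 2, -6, -2] → sum 1
[8, 2, -6, -2, 0] → sum 2
[2, -6, -2, 0, 3] → sum -3
[-6, -2, 0, 3, -1] → sum -6
[-2, 0, 3, -1, 10] → sum 10

1, 1, 2, -3, -6, 10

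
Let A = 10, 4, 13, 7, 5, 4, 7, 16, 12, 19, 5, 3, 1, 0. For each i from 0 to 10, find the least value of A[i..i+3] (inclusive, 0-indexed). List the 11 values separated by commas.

(10, 4, 13, 7) → min 4
(4, 13, 7, 5) → min 4
(13, 7, 5, 4) → min 4
(7, 5, 4, 7) → min 4
(5, 4, 7, 16) → min 4
(4, 7, 16, 12) → min 4
(7, 16, 12, 19) → min 7
(16, 12, 19, 5) → min 5
(12, 19, 5, 3) → min 3
(19, 5, 3, 1) → min 1
(5, 3, 1, 0) → min 0

4, 4, 4, 4, 4, 4, 7, 5, 3, 1, 0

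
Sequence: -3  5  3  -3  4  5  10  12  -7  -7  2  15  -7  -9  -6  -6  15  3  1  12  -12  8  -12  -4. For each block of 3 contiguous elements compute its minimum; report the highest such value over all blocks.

5

[-3, 5, 3] → min -3
[5, 3, -3] → min -3
[3, -3, 4] → min -3
[-3, 4, 5] → min -3
[4, 5, 10] → min 4
[5, 10, 12] → min 5
[10, 12, -7] → min -7
[12, -7, -7] → min -7
[-7, -7, 2] → min -7
[-7, 2, 15] → min -7
[2, 15, -7] → min -7
[15, -7, -9] → min -9
[-7, -9, -6] → min -9
[-9, -6, -6] → min -9
[-6, -6, 15] → min -6
[-6, 15, 3] → min -6
[15, 3, 1] → min 1
[3, 1, 12] → min 1
[1, 12, -12] → min -12
[12, -12, 8] → min -12
[-12, 8, -12] → min -12
[8, -12, -4] → min -12
Highest of these is 5.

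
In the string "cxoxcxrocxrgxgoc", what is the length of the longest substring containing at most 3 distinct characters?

add c: window [c] (1 distinct), len 1
add x: window [c, x] (2 distinct), len 2
add o: window [c, x, o] (3 distinct), len 3
add x: window [c, x, o, x] (3 distinct), len 4
add c: window [c, x, o, x, c] (3 distinct), len 5
add x: window [c, x, o, x, c, x] (3 distinct), len 6
add r: window [x, c, x, r] (3 distinct), len 4
add o: window [x, r, o] (3 distinct), len 3
add c: window [r, o, c] (3 distinct), len 3
add x: window [o, c, x] (3 distinct), len 3
add r: window [c, x, r] (3 distinct), len 3
add g: window [x, r, g] (3 distinct), len 3
add x: window [x, r, g, x] (3 distinct), len 4
add g: window [x, r, g, x, g] (3 distinct), len 5
add o: window [g, x, g, o] (3 distinct), len 4
add c: window [g, o, c] (3 distinct), len 3
Longest length with ≤3 distinct: 6.

6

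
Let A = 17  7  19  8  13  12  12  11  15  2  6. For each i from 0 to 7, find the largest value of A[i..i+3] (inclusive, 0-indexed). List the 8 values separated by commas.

(17, 7, 19, 8) → max 19
(7, 19, 8, 13) → max 19
(19, 8, 13, 12) → max 19
(8, 13, 12, 12) → max 13
(13, 12, 12, 11) → max 13
(12, 12, 11, 15) → max 15
(12, 11, 15, 2) → max 15
(11, 15, 2, 6) → max 15

19, 19, 19, 13, 13, 15, 15, 15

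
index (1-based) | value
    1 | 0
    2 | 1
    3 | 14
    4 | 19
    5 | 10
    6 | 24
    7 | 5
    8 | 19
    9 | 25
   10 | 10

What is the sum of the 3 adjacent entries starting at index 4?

Elements at indices 4..6: 19, 10, 24
sum(19, 10, 24) = 53

53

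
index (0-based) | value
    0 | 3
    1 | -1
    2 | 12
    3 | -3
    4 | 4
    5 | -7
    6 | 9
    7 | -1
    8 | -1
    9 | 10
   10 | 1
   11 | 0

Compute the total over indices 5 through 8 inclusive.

Elements at indices 5..8: -7, 9, -1, -1
sum(-7, 9, -1, -1) = 0

0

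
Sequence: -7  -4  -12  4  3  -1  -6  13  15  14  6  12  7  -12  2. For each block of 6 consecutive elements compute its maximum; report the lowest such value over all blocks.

[-7, -4, -12, 4, 3, -1] → max 4
[-4, -12, 4, 3, -1, -6] → max 4
[-12, 4, 3, -1, -6, 13] → max 13
[4, 3, -1, -6, 13, 15] → max 15
[3, -1, -6, 13, 15, 14] → max 15
[-1, -6, 13, 15, 14, 6] → max 15
[-6, 13, 15, 14, 6, 12] → max 15
[13, 15, 14, 6, 12, 7] → max 15
[15, 14, 6, 12, 7, -12] → max 15
[14, 6, 12, 7, -12, 2] → max 14
Lowest of these is 4.

4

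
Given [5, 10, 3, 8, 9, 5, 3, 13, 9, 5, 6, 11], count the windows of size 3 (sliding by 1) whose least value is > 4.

(5, 10, 3) → min 3
(10, 3, 8) → min 3
(3, 8, 9) → min 3
(8, 9, 5) → min 5  > 4 ✓
(9, 5, 3) → min 3
(5, 3, 13) → min 3
(3, 13, 9) → min 3
(13, 9, 5) → min 5  > 4 ✓
(9, 5, 6) → min 5  > 4 ✓
(5, 6, 11) → min 5  > 4 ✓
4 windows satisfy the condition.

4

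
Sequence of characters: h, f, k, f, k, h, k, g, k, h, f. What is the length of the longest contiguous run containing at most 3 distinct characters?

7

Extend right; when distinct count exceeds 3, shrink from the left:
add h: window [h] (1 distinct), len 1
add f: window [h, f] (2 distinct), len 2
add k: window [h, f, k] (3 distinct), len 3
add f: window [h, f, k, f] (3 distinct), len 4
add k: window [h, f, k, f, k] (3 distinct), len 5
add h: window [h, f, k, f, k, h] (3 distinct), len 6
add k: window [h, f, k, f, k, h, k] (3 distinct), len 7
add g: window [k, h, k, g] (3 distinct), len 4
add k: window [k, h, k, g, k] (3 distinct), len 5
add h: window [k, h, k, g, k, h] (3 distinct), len 6
add f: window [k, h, f] (3 distinct), len 3
Longest length with ≤3 distinct: 7.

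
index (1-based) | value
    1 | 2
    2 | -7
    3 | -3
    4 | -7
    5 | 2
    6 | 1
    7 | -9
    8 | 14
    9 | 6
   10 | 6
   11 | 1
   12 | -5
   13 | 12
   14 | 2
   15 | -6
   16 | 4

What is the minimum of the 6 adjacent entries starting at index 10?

-6

Elements at indices 10..15: 6, 1, -5, 12, 2, -6
min(6, 1, -5, 12, 2, -6) = -6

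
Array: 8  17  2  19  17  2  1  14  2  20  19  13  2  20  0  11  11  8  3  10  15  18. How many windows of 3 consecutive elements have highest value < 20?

14

(8, 17, 2) → max 17  < 20 ✓
(17, 2, 19) → max 19  < 20 ✓
(2, 19, 17) → max 19  < 20 ✓
(19, 17, 2) → max 19  < 20 ✓
(17, 2, 1) → max 17  < 20 ✓
(2, 1, 14) → max 14  < 20 ✓
(1, 14, 2) → max 14  < 20 ✓
(14, 2, 20) → max 20
(2, 20, 19) → max 20
(20, 19, 13) → max 20
(19, 13, 2) → max 19  < 20 ✓
(13, 2, 20) → max 20
(2, 20, 0) → max 20
(20, 0, 11) → max 20
(0, 11, 11) → max 11  < 20 ✓
(11, 11, 8) → max 11  < 20 ✓
(11, 8, 3) → max 11  < 20 ✓
(8, 3, 10) → max 10  < 20 ✓
(3, 10, 15) → max 15  < 20 ✓
(10, 15, 18) → max 18  < 20 ✓
14 windows satisfy the condition.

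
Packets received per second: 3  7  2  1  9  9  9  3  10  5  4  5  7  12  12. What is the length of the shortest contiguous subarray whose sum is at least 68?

Extend right; whenever the sum reaches 68, record the length and shrink from the left:
add 3: running sum 3 < 68
add 7: running sum 10 < 68
add 2: running sum 12 < 68
add 1: running sum 13 < 68
add 9: running sum 22 < 68
add 9: running sum 31 < 68
add 9: running sum 40 < 68
add 3: running sum 43 < 68
add 10: running sum 53 < 68
add 5: running sum 58 < 68
add 4: running sum 62 < 68
add 5: running sum 67 < 68
add 7: shortest ending here [7, 2, 1, 9, 9, 9, 3, 10, 5, 4, 5, 7] sum 71, len 12
add 12: shortest ending here [9, 9, 9, 3, 10, 5, 4, 5, 7, 12] sum 73, len 10
add 12: shortest ending here [9, 9, 3, 10, 5, 4, 5, 7, 12, 12] sum 76, len 10
Shortest qualifying length: 10.

10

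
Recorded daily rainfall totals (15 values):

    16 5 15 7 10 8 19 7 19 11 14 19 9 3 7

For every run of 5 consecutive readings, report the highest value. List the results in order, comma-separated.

Sliding a size-5 window across the 15 values:
16 5 15 7 10 → max 16
5 15 7 10 8 → max 15
15 7 10 8 19 → max 19
7 10 8 19 7 → max 19
10 8 19 7 19 → max 19
8 19 7 19 11 → max 19
19 7 19 11 14 → max 19
7 19 11 14 19 → max 19
19 11 14 19 9 → max 19
11 14 19 9 3 → max 19
14 19 9 3 7 → max 19

16, 15, 19, 19, 19, 19, 19, 19, 19, 19, 19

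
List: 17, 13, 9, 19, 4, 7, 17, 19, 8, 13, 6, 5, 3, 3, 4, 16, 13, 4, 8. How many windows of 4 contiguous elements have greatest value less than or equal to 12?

17 13 9 19 → max 19
13 9 19 4 → max 19
9 19 4 7 → max 19
19 4 7 17 → max 19
4 7 17 19 → max 19
7 17 19 8 → max 19
17 19 8 13 → max 19
19 8 13 6 → max 19
8 13 6 5 → max 13
13 6 5 3 → max 13
6 5 3 3 → max 6  ≤ 12 ✓
5 3 3 4 → max 5  ≤ 12 ✓
3 3 4 16 → max 16
3 4 16 13 → max 16
4 16 13 4 → max 16
16 13 4 8 → max 16
2 windows satisfy the condition.

2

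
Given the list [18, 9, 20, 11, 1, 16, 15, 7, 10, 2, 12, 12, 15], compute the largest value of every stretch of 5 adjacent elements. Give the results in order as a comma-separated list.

20, 20, 20, 16, 16, 16, 15, 12, 15

(18, 9, 20, 11, 1) → max 20
(9, 20, 11, 1, 16) → max 20
(20, 11, 1, 16, 15) → max 20
(11, 1, 16, 15, 7) → max 16
(1, 16, 15, 7, 10) → max 16
(16, 15, 7, 10, 2) → max 16
(15, 7, 10, 2, 12) → max 15
(7, 10, 2, 12, 12) → max 12
(10, 2, 12, 12, 15) → max 15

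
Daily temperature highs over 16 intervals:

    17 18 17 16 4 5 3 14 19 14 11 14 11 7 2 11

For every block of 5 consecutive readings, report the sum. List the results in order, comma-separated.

72, 60, 45, 42, 45, 55, 61, 72, 69, 57, 45, 45

[17, 18, 17, 16, 4] → sum 72
[18, 17, 16, 4, 5] → sum 60
[17, 16, 4, 5, 3] → sum 45
[16, 4, 5, 3, 14] → sum 42
[4, 5, 3, 14, 19] → sum 45
[5, 3, 14, 19, 14] → sum 55
[3, 14, 19, 14, 11] → sum 61
[14, 19, 14, 11, 14] → sum 72
[19, 14, 11, 14, 11] → sum 69
[14, 11, 14, 11, 7] → sum 57
[11, 14, 11, 7, 2] → sum 45
[14, 11, 7, 2, 11] → sum 45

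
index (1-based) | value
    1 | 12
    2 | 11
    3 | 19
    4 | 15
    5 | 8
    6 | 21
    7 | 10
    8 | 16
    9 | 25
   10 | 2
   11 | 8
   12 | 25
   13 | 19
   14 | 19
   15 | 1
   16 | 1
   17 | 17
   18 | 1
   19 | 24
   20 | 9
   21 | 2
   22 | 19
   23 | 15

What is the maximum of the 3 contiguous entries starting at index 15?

Elements at indices 15..17: 1, 1, 17
max(1, 1, 17) = 17

17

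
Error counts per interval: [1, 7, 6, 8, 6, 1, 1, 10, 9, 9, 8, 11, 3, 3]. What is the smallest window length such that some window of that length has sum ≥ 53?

add 1: running sum 1 < 53
add 7: running sum 8 < 53
add 6: running sum 14 < 53
add 8: running sum 22 < 53
add 6: running sum 28 < 53
add 1: running sum 29 < 53
add 1: running sum 30 < 53
add 10: running sum 40 < 53
add 9: running sum 49 < 53
end 9: [7, 6, 8, 6, 1, 1, 10, 9, 9] sum 57, len 9
end 10: [6, 8, 6, 1, 1, 10, 9, 9, 8] sum 58, len 9
end 11: [6, 1, 1, 10, 9, 9, 8, 11] sum 55, len 8
end 12: [6, 1, 1, 10, 9, 9, 8, 11, 3] sum 58, len 9
end 13: [10, 9, 9, 8, 11, 3, 3] sum 53, len 7
Shortest qualifying length: 7.

7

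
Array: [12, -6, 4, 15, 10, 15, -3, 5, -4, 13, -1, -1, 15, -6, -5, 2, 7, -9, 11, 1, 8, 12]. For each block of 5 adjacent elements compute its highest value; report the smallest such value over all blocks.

7

(12, -6, 4, 15, 10) → max 15
(-6, 4, 15, 10, 15) → max 15
(4, 15, 10, 15, -3) → max 15
(15, 10, 15, -3, 5) → max 15
(10, 15, -3, 5, -4) → max 15
(15, -3, 5, -4, 13) → max 15
(-3, 5, -4, 13, -1) → max 13
(5, -4, 13, -1, -1) → max 13
(-4, 13, -1, -1, 15) → max 15
(13, -1, -1, 15, -6) → max 15
(-1, -1, 15, -6, -5) → max 15
(-1, 15, -6, -5, 2) → max 15
(15, -6, -5, 2, 7) → max 15
(-6, -5, 2, 7, -9) → max 7
(-5, 2, 7, -9, 11) → max 11
(2, 7, -9, 11, 1) → max 11
(7, -9, 11, 1, 8) → max 11
(-9, 11, 1, 8, 12) → max 12
Smallest of these is 7.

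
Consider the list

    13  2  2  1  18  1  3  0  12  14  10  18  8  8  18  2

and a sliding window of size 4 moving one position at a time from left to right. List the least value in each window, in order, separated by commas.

Sliding a size-4 window across the 16 values:
[13, 2, 2, 1] → min 1
[2, 2, 1, 18] → min 1
[2, 1, 18, 1] → min 1
[1, 18, 1, 3] → min 1
[18, 1, 3, 0] → min 0
[1, 3, 0, 12] → min 0
[3, 0, 12, 14] → min 0
[0, 12, 14, 10] → min 0
[12, 14, 10, 18] → min 10
[14, 10, 18, 8] → min 8
[10, 18, 8, 8] → min 8
[18, 8, 8, 18] → min 8
[8, 8, 18, 2] → min 2

1, 1, 1, 1, 0, 0, 0, 0, 10, 8, 8, 8, 2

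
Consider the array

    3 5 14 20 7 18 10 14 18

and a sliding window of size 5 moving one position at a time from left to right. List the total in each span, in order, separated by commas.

3 5 14 20 7 → sum 49
5 14 20 7 18 → sum 64
14 20 7 18 10 → sum 69
20 7 18 10 14 → sum 69
7 18 10 14 18 → sum 67

49, 64, 69, 69, 67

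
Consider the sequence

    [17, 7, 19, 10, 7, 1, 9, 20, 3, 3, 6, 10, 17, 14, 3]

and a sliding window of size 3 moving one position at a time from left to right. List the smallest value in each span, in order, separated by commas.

(17, 7, 19) → min 7
(7, 19, 10) → min 7
(19, 10, 7) → min 7
(10, 7, 1) → min 1
(7, 1, 9) → min 1
(1, 9, 20) → min 1
(9, 20, 3) → min 3
(20, 3, 3) → min 3
(3, 3, 6) → min 3
(3, 6, 10) → min 3
(6, 10, 17) → min 6
(10, 17, 14) → min 10
(17, 14, 3) → min 3

7, 7, 7, 1, 1, 1, 3, 3, 3, 3, 6, 10, 3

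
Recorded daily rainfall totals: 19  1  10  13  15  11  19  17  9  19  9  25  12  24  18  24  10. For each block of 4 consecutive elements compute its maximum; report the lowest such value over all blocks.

15

19 1 10 13 → max 19
1 10 13 15 → max 15
10 13 15 11 → max 15
13 15 11 19 → max 19
15 11 19 17 → max 19
11 19 17 9 → max 19
19 17 9 19 → max 19
17 9 19 9 → max 19
9 19 9 25 → max 25
19 9 25 12 → max 25
9 25 12 24 → max 25
25 12 24 18 → max 25
12 24 18 24 → max 24
24 18 24 10 → max 24
Lowest of these is 15.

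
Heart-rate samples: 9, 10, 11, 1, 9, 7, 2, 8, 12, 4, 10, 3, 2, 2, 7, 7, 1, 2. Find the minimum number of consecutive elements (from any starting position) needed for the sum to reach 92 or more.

add 9: running sum 9 < 92
add 10: running sum 19 < 92
add 11: running sum 30 < 92
add 1: running sum 31 < 92
add 9: running sum 40 < 92
add 7: running sum 47 < 92
add 2: running sum 49 < 92
add 8: running sum 57 < 92
add 12: running sum 69 < 92
add 4: running sum 73 < 92
add 10: running sum 83 < 92
add 3: running sum 86 < 92
add 2: running sum 88 < 92
add 2: running sum 90 < 92
add 7: shortest ending here [9, 10, 11, 1, 9, 7, 2, 8, 12, 4, 10, 3, 2, 2, 7] sum 97, len 15
add 7: shortest ending here [10, 11, 1, 9, 7, 2, 8, 12, 4, 10, 3, 2, 2, 7, 7] sum 95, len 15
add 1: shortest ending here [10, 11, 1, 9, 7, 2, 8, 12, 4, 10, 3, 2, 2, 7, 7, 1] sum 96, len 16
add 2: shortest ending here [10, 11, 1, 9, 7, 2, 8, 12, 4, 10, 3, 2, 2, 7, 7, 1, 2] sum 98, len 17
Shortest qualifying length: 15.

15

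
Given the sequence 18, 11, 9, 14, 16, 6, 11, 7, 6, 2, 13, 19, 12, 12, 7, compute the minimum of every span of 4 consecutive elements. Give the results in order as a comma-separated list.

Sliding a size-4 window across the 15 values:
[18, 11, 9, 14] → min 9
[11, 9, 14, 16] → min 9
[9, 14, 16, 6] → min 6
[14, 16, 6, 11] → min 6
[16, 6, 11, 7] → min 6
[6, 11, 7, 6] → min 6
[11, 7, 6, 2] → min 2
[7, 6, 2, 13] → min 2
[6, 2, 13, 19] → min 2
[2, 13, 19, 12] → min 2
[13, 19, 12, 12] → min 12
[19, 12, 12, 7] → min 7

9, 9, 6, 6, 6, 6, 2, 2, 2, 2, 12, 7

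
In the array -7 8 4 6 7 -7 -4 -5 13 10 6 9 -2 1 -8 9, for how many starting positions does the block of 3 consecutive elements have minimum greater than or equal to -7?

12

(-7, 8, 4) → min -7  ≥ -7 ✓
(8, 4, 6) → min 4  ≥ -7 ✓
(4, 6, 7) → min 4  ≥ -7 ✓
(6, 7, -7) → min -7  ≥ -7 ✓
(7, -7, -4) → min -7  ≥ -7 ✓
(-7, -4, -5) → min -7  ≥ -7 ✓
(-4, -5, 13) → min -5  ≥ -7 ✓
(-5, 13, 10) → min -5  ≥ -7 ✓
(13, 10, 6) → min 6  ≥ -7 ✓
(10, 6, 9) → min 6  ≥ -7 ✓
(6, 9, -2) → min -2  ≥ -7 ✓
(9, -2, 1) → min -2  ≥ -7 ✓
(-2, 1, -8) → min -8
(1, -8, 9) → min -8
12 windows satisfy the condition.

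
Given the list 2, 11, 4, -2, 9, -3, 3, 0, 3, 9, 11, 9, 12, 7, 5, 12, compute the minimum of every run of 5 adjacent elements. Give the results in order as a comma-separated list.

2 11 4 -2 9 → min -2
11 4 -2 9 -3 → min -3
4 -2 9 -3 3 → min -3
-2 9 -3 3 0 → min -3
9 -3 3 0 3 → min -3
-3 3 0 3 9 → min -3
3 0 3 9 11 → min 0
0 3 9 11 9 → min 0
3 9 11 9 12 → min 3
9 11 9 12 7 → min 7
11 9 12 7 5 → min 5
9 12 7 5 12 → min 5

-2, -3, -3, -3, -3, -3, 0, 0, 3, 7, 5, 5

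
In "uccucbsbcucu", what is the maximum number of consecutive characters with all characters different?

add u: [u] len 1
add c: [u, c] len 2
add c (repeat c, move left end past it): [c] len 1
add u: [c, u] len 2
add c (repeat c, move left end past it): [u, c] len 2
add b: [u, c, b] len 3
add s: [u, c, b, s] len 4
add b (repeat b, move left end past it): [s, b] len 2
add c: [s, b, c] len 3
add u: [s, b, c, u] len 4
add c (repeat c, move left end past it): [u, c] len 2
add u (repeat u, move left end past it): [c, u] len 2
Longest all-distinct length: 4.

4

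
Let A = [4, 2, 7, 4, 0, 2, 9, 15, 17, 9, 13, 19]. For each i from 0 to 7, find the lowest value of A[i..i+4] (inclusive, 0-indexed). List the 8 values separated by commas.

0, 0, 0, 0, 0, 2, 9, 9

[4, 2, 7, 4, 0] → min 0
[2, 7, 4, 0, 2] → min 0
[7, 4, 0, 2, 9] → min 0
[4, 0, 2, 9, 15] → min 0
[0, 2, 9, 15, 17] → min 0
[2, 9, 15, 17, 9] → min 2
[9, 15, 17, 9, 13] → min 9
[15, 17, 9, 13, 19] → min 9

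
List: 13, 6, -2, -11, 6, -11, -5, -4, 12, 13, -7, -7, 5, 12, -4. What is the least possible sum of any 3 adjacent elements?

-20

(13, 6, -2) → sum 17
(6, -2, -11) → sum -7
(-2, -11, 6) → sum -7
(-11, 6, -11) → sum -16
(6, -11, -5) → sum -10
(-11, -5, -4) → sum -20
(-5, -4, 12) → sum 3
(-4, 12, 13) → sum 21
(12, 13, -7) → sum 18
(13, -7, -7) → sum -1
(-7, -7, 5) → sum -9
(-7, 5, 12) → sum 10
(5, 12, -4) → sum 13
Least of these is -20.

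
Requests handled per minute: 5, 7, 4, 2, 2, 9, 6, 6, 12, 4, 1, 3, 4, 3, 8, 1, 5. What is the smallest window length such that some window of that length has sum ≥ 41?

7

add 5: running sum 5 < 41
add 7: running sum 12 < 41
add 4: running sum 16 < 41
add 2: running sum 18 < 41
add 2: running sum 20 < 41
add 9: running sum 29 < 41
add 6: running sum 35 < 41
add 6: shortest ending here [5, 7, 4, 2, 2, 9, 6, 6] sum 41, len 8
add 12: shortest ending here [4, 2, 2, 9, 6, 6, 12] sum 41, len 7
add 4: shortest ending here [2, 2, 9, 6, 6, 12, 4] sum 41, len 7
add 1: shortest ending here [2, 2, 9, 6, 6, 12, 4, 1] sum 42, len 8
add 3: shortest ending here [9, 6, 6, 12, 4, 1, 3] sum 41, len 7
add 4: shortest ending here [9, 6, 6, 12, 4, 1, 3, 4] sum 45, len 8
add 3: shortest ending here [9, 6, 6, 12, 4, 1, 3, 4, 3] sum 48, len 9
add 8: shortest ending here [6, 12, 4, 1, 3, 4, 3, 8] sum 41, len 8
add 1: shortest ending here [6, 12, 4, 1, 3, 4, 3, 8, 1] sum 42, len 9
add 5: shortest ending here [12, 4, 1, 3, 4, 3, 8, 1, 5] sum 41, len 9
Shortest qualifying length: 7.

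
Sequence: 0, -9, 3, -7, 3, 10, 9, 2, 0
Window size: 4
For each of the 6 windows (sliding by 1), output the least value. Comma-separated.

-9, -9, -7, -7, 2, 0

(0, -9, 3, -7) → min -9
(-9, 3, -7, 3) → min -9
(3, -7, 3, 10) → min -7
(-7, 3, 10, 9) → min -7
(3, 10, 9, 2) → min 2
(10, 9, 2, 0) → min 0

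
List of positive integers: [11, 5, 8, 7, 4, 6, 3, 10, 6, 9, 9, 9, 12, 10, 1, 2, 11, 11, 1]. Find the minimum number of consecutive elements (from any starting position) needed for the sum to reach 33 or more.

4

add 11: running sum 11 < 33
add 5: running sum 16 < 33
add 8: running sum 24 < 33
add 7: running sum 31 < 33
add 4: shortest ending here [11, 5, 8, 7, 4] sum 35, len 5
add 6: shortest ending here [11, 5, 8, 7, 4, 6] sum 41, len 6
add 3: shortest ending here [5, 8, 7, 4, 6, 3] sum 33, len 6
add 10: shortest ending here [8, 7, 4, 6, 3, 10] sum 38, len 6
add 6: shortest ending here [7, 4, 6, 3, 10, 6] sum 36, len 6
add 9: shortest ending here [6, 3, 10, 6, 9] sum 34, len 5
add 9: shortest ending here [10, 6, 9, 9] sum 34, len 4
add 9: shortest ending here [6, 9, 9, 9] sum 33, len 4
add 12: shortest ending here [9, 9, 9, 12] sum 39, len 4
add 10: shortest ending here [9, 9, 12, 10] sum 40, len 4
add 1: shortest ending here [9, 9, 12, 10, 1] sum 41, len 5
add 2: shortest ending here [9, 12, 10, 1, 2] sum 34, len 5
add 11: shortest ending here [12, 10, 1, 2, 11] sum 36, len 5
add 11: shortest ending here [10, 1, 2, 11, 11] sum 35, len 5
add 1: shortest ending here [10, 1, 2, 11, 11, 1] sum 36, len 6
Shortest qualifying length: 4.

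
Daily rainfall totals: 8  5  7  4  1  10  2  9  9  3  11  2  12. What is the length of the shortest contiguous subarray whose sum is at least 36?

Extend right; whenever the sum reaches 36, record the length and shrink from the left:
add 8: running sum 8 < 36
add 5: running sum 13 < 36
add 7: running sum 20 < 36
add 4: running sum 24 < 36
add 1: running sum 25 < 36
add 10: running sum 35 < 36
end 6: [8, 5, 7, 4, 1, 10, 2] sum 37, len 7
end 7: [5, 7, 4, 1, 10, 2, 9] sum 38, len 7
end 8: [7, 4, 1, 10, 2, 9, 9] sum 42, len 7
end 9: [4, 1, 10, 2, 9, 9, 3] sum 38, len 7
end 10: [10, 2, 9, 9, 3, 11] sum 44, len 6
end 11: [2, 9, 9, 3, 11, 2] sum 36, len 6
end 12: [9, 3, 11, 2, 12] sum 37, len 5
Shortest qualifying length: 5.

5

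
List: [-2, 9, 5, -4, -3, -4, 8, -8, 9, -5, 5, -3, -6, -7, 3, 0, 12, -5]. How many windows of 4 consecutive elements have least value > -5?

[-2, 9, 5, -4] → min -4  > -5 ✓
[9, 5, -4, -3] → min -4  > -5 ✓
[5, -4, -3, -4] → min -4  > -5 ✓
[-4, -3, -4, 8] → min -4  > -5 ✓
[-3, -4, 8, -8] → min -8
[-4, 8, -8, 9] → min -8
[8, -8, 9, -5] → min -8
[-8, 9, -5, 5] → min -8
[9, -5, 5, -3] → min -5
[-5, 5, -3, -6] → min -6
[5, -3, -6, -7] → min -7
[-3, -6, -7, 3] → min -7
[-6, -7, 3, 0] → min -7
[-7, 3, 0, 12] → min -7
[3, 0, 12, -5] → min -5
4 windows satisfy the condition.

4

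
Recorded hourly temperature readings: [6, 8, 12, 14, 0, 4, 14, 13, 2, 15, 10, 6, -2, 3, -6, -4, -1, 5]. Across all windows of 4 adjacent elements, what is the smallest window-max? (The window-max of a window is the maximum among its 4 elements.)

Window maxs for each of the 15 positions:
6 8 12 14 → max 14
8 12 14 0 → max 14
12 14 0 4 → max 14
14 0 4 14 → max 14
0 4 14 13 → max 14
4 14 13 2 → max 14
14 13 2 15 → max 15
13 2 15 10 → max 15
2 15 10 6 → max 15
15 10 6 -2 → max 15
10 6 -2 3 → max 10
6 -2 3 -6 → max 6
-2 3 -6 -4 → max 3
3 -6 -4 -1 → max 3
-6 -4 -1 5 → max 5
Smallest of these is 3.

3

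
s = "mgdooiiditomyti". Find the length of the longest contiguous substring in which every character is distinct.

6

[m] len 1
[m, g] len 2
[m, g, d] len 3
[m, g, d, o] len 4
[o] len 1
[o, i] len 2
[i] len 1
[i, d] len 2
[d, i] len 2
[d, i, t] len 3
[d, i, t, o] len 4
[d, i, t, o, m] len 5
[d, i, t, o, m, y] len 6
[o, m, y, t] len 4
[o, m, y, t, i] len 5
Longest all-distinct length: 6.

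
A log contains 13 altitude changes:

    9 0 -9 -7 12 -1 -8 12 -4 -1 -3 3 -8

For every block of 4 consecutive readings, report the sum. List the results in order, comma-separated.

Sliding a size-4 window across the 13 values:
(9, 0, -9, -7) → sum -7
(0, -9, -7, 12) → sum -4
(-9, -7, 12, -1) → sum -5
(-7, 12, -1, -8) → sum -4
(12, -1, -8, 12) → sum 15
(-1, -8, 12, -4) → sum -1
(-8, 12, -4, -1) → sum -1
(12, -4, -1, -3) → sum 4
(-4, -1, -3, 3) → sum -5
(-1, -3, 3, -8) → sum -9

-7, -4, -5, -4, 15, -1, -1, 4, -5, -9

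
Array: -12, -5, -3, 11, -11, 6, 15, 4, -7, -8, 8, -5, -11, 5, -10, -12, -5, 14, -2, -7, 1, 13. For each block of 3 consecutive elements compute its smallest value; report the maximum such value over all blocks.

[-12, -5, -3] → min -12
[-5, -3, 11] → min -5
[-3, 11, -11] → min -11
[11, -11, 6] → min -11
[-11, 6, 15] → min -11
[6, 15, 4] → min 4
[15, 4, -7] → min -7
[4, -7, -8] → min -8
[-7, -8, 8] → min -8
[-8, 8, -5] → min -8
[8, -5, -11] → min -11
[-5, -11, 5] → min -11
[-11, 5, -10] → min -11
[5, -10, -12] → min -12
[-10, -12, -5] → min -12
[-12, -5, 14] → min -12
[-5, 14, -2] → min -5
[14, -2, -7] → min -7
[-2, -7, 1] → min -7
[-7, 1, 13] → min -7
Maximum of these is 4.

4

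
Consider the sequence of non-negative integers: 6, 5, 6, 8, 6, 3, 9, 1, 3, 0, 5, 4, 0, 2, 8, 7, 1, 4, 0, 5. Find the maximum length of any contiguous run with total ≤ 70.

Extend to the right; shrink from the left whenever the sum exceeds 70:
[6] sum 6 len 1
[6, 5] sum 11 len 2
[6, 5, 6] sum 17 len 3
[6, 5, 6, 8] sum 25 len 4
[6, 5, 6, 8, 6] sum 31 len 5
[6, 5, 6, 8, 6, 3] sum 34 len 6
[6, 5, 6, 8, 6, 3, 9] sum 43 len 7
[6, 5, 6, 8, 6, 3, 9, 1] sum 44 len 8
[6, 5, 6, 8, 6, 3, 9, 1, 3] sum 47 len 9
[6, 5, 6, 8, 6, 3, 9, 1, 3, 0] sum 47 len 10
[6, 5, 6, 8, 6, 3, 9, 1, 3, 0, 5] sum 52 len 11
[6, 5, 6, 8, 6, 3, 9, 1, 3, 0, 5, 4] sum 56 len 12
[6, 5, 6, 8, 6, 3, 9, 1, 3, 0, 5, 4, 0] sum 56 len 13
[6, 5, 6, 8, 6, 3, 9, 1, 3, 0, 5, 4, 0, 2] sum 58 len 14
[6, 5, 6, 8, 6, 3, 9, 1, 3, 0, 5, 4, 0, 2, 8] sum 66 len 15
[5, 6, 8, 6, 3, 9, 1, 3, 0, 5, 4, 0, 2, 8, 7] sum 67 len 15
[5, 6, 8, 6, 3, 9, 1, 3, 0, 5, 4, 0, 2, 8, 7, 1] sum 68 len 16
[6, 8, 6, 3, 9, 1, 3, 0, 5, 4, 0, 2, 8, 7, 1, 4] sum 67 len 16
[6, 8, 6, 3, 9, 1, 3, 0, 5, 4, 0, 2, 8, 7, 1, 4, 0] sum 67 len 17
[8, 6, 3, 9, 1, 3, 0, 5, 4, 0, 2, 8, 7, 1, 4, 0, 5] sum 66 len 17
Longest length seen: 17.

17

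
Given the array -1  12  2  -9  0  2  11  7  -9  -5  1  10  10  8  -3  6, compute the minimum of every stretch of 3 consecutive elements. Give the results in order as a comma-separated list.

(-1, 12, 2) → min -1
(12, 2, -9) → min -9
(2, -9, 0) → min -9
(-9, 0, 2) → min -9
(0, 2, 11) → min 0
(2, 11, 7) → min 2
(11, 7, -9) → min -9
(7, -9, -5) → min -9
(-9, -5, 1) → min -9
(-5, 1, 10) → min -5
(1, 10, 10) → min 1
(10, 10, 8) → min 8
(10, 8, -3) → min -3
(8, -3, 6) → min -3

-1, -9, -9, -9, 0, 2, -9, -9, -9, -5, 1, 8, -3, -3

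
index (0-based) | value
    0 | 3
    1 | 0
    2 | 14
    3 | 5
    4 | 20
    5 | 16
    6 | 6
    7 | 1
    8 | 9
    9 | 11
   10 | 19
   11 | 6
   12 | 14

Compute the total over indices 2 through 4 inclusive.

39

Elements at indices 2..4: 14, 5, 20
sum(14, 5, 20) = 39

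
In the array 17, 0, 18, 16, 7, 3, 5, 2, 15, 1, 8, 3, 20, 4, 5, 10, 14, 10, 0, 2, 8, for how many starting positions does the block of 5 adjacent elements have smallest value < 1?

[17, 0, 18, 16, 7] → min 0  < 1 ✓
[0, 18, 16, 7, 3] → min 0  < 1 ✓
[18, 16, 7, 3, 5] → min 3
[16, 7, 3, 5, 2] → min 2
[7, 3, 5, 2, 15] → min 2
[3, 5, 2, 15, 1] → min 1
[5, 2, 15, 1, 8] → min 1
[2, 15, 1, 8, 3] → min 1
[15, 1, 8, 3, 20] → min 1
[1, 8, 3, 20, 4] → min 1
[8, 3, 20, 4, 5] → min 3
[3, 20, 4, 5, 10] → min 3
[20, 4, 5, 10, 14] → min 4
[4, 5, 10, 14, 10] → min 4
[5, 10, 14, 10, 0] → min 0  < 1 ✓
[10, 14, 10, 0, 2] → min 0  < 1 ✓
[14, 10, 0, 2, 8] → min 0  < 1 ✓
5 windows satisfy the condition.

5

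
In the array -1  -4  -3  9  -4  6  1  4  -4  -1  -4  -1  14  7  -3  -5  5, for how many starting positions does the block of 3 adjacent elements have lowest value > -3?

-1 -4 -3 → min -4
-4 -3 9 → min -4
-3 9 -4 → min -4
9 -4 6 → min -4
-4 6 1 → min -4
6 1 4 → min 1  > -3 ✓
1 4 -4 → min -4
4 -4 -1 → min -4
-4 -1 -4 → min -4
-1 -4 -1 → min -4
-4 -1 14 → min -4
-1 14 7 → min -1  > -3 ✓
14 7 -3 → min -3
7 -3 -5 → min -5
-3 -5 5 → min -5
2 windows satisfy the condition.

2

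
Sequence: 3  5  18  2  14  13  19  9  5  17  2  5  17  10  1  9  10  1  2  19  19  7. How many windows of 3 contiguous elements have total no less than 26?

11

3 5 18 → sum 26  ≥ 26 ✓
5 18 2 → sum 25
18 2 14 → sum 34  ≥ 26 ✓
2 14 13 → sum 29  ≥ 26 ✓
14 13 19 → sum 46  ≥ 26 ✓
13 19 9 → sum 41  ≥ 26 ✓
19 9 5 → sum 33  ≥ 26 ✓
9 5 17 → sum 31  ≥ 26 ✓
5 17 2 → sum 24
17 2 5 → sum 24
2 5 17 → sum 24
5 17 10 → sum 32  ≥ 26 ✓
17 10 1 → sum 28  ≥ 26 ✓
10 1 9 → sum 20
1 9 10 → sum 20
9 10 1 → sum 20
10 1 2 → sum 13
1 2 19 → sum 22
2 19 19 → sum 40  ≥ 26 ✓
19 19 7 → sum 45  ≥ 26 ✓
11 windows satisfy the condition.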